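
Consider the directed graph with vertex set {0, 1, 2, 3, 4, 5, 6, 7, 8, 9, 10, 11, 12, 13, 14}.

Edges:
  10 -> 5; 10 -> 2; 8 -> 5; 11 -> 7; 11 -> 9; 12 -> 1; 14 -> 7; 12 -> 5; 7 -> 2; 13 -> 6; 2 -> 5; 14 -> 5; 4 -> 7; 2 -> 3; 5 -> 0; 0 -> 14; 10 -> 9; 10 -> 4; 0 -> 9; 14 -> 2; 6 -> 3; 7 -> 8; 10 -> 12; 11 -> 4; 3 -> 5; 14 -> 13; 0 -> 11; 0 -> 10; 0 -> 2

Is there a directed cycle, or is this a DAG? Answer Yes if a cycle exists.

Yes

DFS with white/gray/black marking, starting from 11:
11 gray
  4 gray
    7 gray
      8 gray
        5 gray
          0 gray
            10 gray
              12 gray
                1 gray
                1 black
                12→5: 5 is gray → back edge
Back edge found, so a cycle exists: 5 → 0 → 10 → 12 → 5.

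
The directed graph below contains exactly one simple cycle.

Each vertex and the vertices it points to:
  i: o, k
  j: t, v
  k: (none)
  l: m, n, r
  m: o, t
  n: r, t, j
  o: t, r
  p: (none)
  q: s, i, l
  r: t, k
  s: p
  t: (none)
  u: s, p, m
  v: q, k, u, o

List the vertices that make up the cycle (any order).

j, l, n, q, v

DFS with gray/black marking from v:
v gray
  q gray
    s gray
      p gray
      p black
    s black
    i gray
      o gray
        t gray
        t black
        r gray
          r→t: t black — skip
          k gray
          k black
        r black
      o black
      i→k: k black — skip
    i black
    l gray
      m gray
        m→o: o black — skip
        m→t: t black — skip
      m black
      n gray
        n→r: r black — skip
        n→t: t black — skip
        j gray
          j→t: t black — skip
          j→v: v is gray → back edge
Back edge closes the cycle v → q → l → n → j → v; its vertices are {j, l, n, q, v}.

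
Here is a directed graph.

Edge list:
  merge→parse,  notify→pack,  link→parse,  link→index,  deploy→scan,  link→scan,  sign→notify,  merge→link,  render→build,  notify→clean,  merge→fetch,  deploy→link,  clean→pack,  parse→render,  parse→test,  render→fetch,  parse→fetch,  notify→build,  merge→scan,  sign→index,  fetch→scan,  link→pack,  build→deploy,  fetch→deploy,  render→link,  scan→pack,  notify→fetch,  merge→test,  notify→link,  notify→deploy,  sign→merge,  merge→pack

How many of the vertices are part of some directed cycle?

A vertex is on a directed cycle iff it belongs to a strongly connected component of size ≥ 2 (or has a self-loop).
The vertices on cycles are {link, build, fetch, parse, deploy, render} — 6 in total.

6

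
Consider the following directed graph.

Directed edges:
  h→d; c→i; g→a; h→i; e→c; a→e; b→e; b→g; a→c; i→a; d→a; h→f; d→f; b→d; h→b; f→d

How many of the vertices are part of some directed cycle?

A vertex is on a directed cycle iff it belongs to a strongly connected component of size ≥ 2 (or has a self-loop).
The vertices on cycles are {a, c, d, e, f, i} — 6 in total.

6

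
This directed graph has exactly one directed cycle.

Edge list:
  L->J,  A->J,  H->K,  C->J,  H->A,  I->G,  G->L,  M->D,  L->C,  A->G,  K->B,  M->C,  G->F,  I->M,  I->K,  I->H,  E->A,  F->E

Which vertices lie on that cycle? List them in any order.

DFS with gray/black marking from G:
G gray
  L gray
    J gray
    J black
    C gray
      C→J: J black — skip
    C black
  L black
  F gray
    E gray
      A gray
        A→G: G is gray → back edge
Back edge closes the cycle G → F → E → A → G; its vertices are {A, E, F, G}.

A, E, F, G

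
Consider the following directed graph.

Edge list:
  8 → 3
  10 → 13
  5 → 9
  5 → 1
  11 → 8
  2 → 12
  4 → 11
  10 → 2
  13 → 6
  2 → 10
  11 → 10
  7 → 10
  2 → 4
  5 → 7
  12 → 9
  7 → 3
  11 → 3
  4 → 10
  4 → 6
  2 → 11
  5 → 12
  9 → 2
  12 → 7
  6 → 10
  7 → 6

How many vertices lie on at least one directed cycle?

A vertex is on a directed cycle iff it belongs to a strongly connected component of size ≥ 2 (or has a self-loop).
The vertices on cycles are {2, 4, 6, 7, 9, 10, 11, 12, 13} — 9 in total.

9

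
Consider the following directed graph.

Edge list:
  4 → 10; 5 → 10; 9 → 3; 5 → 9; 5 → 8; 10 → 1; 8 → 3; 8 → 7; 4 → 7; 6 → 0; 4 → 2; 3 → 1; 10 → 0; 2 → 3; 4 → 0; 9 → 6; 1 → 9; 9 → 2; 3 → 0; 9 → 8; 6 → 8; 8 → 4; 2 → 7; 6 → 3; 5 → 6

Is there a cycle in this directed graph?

Yes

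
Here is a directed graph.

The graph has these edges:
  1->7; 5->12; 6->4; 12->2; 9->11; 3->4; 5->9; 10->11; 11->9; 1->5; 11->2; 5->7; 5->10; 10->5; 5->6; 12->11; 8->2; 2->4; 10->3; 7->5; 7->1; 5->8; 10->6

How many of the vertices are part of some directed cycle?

6

A vertex is on a directed cycle iff it belongs to a strongly connected component of size ≥ 2 (or has a self-loop).
The vertices on cycles are {1, 5, 7, 9, 10, 11} — 6 in total.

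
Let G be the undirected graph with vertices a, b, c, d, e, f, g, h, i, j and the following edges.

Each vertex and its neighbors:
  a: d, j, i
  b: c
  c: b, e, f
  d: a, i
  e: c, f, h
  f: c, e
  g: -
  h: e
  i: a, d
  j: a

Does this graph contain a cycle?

DFS, tracking each vertex's parent; an edge to a visited non-parent vertex closes a cycle.
Start from c:
visit c (parent –)
  visit b (parent c)
    b–c: parent, skip
  visit e (parent c)
    e–c: parent, skip
    visit f (parent e)
      f–c: c visited and ≠ parent → cycle
Cycle: c – e – f – c.

Yes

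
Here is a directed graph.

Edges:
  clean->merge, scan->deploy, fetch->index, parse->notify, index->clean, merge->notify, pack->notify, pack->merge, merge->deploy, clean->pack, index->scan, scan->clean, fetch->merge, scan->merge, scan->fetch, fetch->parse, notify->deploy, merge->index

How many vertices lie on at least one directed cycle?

A vertex is on a directed cycle iff it belongs to a strongly connected component of size ≥ 2 (or has a self-loop).
The vertices on cycles are {pack, scan, clean, fetch, index, merge} — 6 in total.

6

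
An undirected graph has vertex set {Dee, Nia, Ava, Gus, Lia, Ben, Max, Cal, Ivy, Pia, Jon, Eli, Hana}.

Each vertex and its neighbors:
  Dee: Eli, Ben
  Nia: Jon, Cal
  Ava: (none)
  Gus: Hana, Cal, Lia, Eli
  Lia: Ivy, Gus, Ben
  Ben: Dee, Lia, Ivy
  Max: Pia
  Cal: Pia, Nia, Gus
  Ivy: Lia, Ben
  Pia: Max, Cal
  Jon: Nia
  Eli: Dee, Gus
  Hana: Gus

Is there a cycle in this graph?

Yes

DFS, tracking each vertex's parent; an edge to a visited non-parent vertex closes a cycle.
Start from Hana:
visit Hana (parent –)
  visit Gus (parent Hana)
    Gus–Hana: parent, skip
    visit Cal (parent Gus)
      visit Pia (parent Cal)
        visit Max (parent Pia)
          Max–Pia: parent, skip
        Pia–Cal: parent, skip
      visit Nia (parent Cal)
        visit Jon (parent Nia)
          Jon–Nia: parent, skip
        Nia–Cal: parent, skip
      Cal–Gus: parent, skip
    visit Lia (parent Gus)
      visit Ivy (parent Lia)
        Ivy–Lia: parent, skip
        visit Ben (parent Ivy)
          visit Dee (parent Ben)
            visit Eli (parent Dee)
              Eli–Dee: parent, skip
              Eli–Gus: Gus visited and ≠ parent → cycle
Cycle: Gus – Lia – Ivy – Ben – Dee – Eli – Gus.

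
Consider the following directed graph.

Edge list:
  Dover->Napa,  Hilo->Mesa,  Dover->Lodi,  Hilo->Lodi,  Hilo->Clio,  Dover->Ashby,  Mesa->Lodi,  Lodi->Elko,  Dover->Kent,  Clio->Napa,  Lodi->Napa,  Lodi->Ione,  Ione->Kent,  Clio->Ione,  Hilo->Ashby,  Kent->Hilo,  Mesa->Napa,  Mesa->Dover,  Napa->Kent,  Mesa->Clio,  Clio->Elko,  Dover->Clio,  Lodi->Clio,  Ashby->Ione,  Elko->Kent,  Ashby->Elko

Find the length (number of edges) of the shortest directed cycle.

4

For each vertex v, BFS finds the shortest path from v back to v.
The shortest such closed walk is Hilo → Clio → Napa → Kent → Hilo, length 4.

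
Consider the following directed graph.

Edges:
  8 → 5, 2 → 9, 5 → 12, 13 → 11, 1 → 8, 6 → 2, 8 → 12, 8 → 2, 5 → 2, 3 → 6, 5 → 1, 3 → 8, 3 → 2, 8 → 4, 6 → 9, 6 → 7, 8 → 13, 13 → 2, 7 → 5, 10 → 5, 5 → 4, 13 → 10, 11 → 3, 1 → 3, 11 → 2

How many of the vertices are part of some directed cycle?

9

A vertex is on a directed cycle iff it belongs to a strongly connected component of size ≥ 2 (or has a self-loop).
The vertices on cycles are {1, 3, 5, 6, 7, 8, 10, 11, 13} — 9 in total.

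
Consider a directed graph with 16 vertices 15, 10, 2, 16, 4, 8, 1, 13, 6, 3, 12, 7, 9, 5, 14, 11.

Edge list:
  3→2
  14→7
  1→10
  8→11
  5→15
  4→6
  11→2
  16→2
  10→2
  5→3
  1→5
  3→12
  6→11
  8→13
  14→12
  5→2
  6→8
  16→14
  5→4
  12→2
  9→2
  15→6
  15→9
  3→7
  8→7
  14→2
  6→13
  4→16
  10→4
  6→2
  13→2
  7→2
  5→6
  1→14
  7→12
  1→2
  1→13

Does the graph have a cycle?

No

DFS with white/gray/black marking, starting from 5:
5 gray
  6 gray
    11 gray
      2 gray
      2 black
    11 black
    6→2: 2 black — skip
    8 gray
      8→11: 11 black — skip
      13 gray
        13→2: 2 black — skip
      13 black
      7 gray
        7→2: 2 black — skip
        12 gray
          12→2: 2 black — skip
        12 black
      7 black
    8 black
    6→13: 13 black — skip
  6 black
  5→2: 2 black — skip
  4 gray
    4→6: 6 black — skip
    16 gray
      16→2: 2 black — skip
      14 gray
        14→12: 12 black — skip
        14→7: 7 black — skip
        14→2: 2 black — skip
      14 black
    16 black
  4 black
  3 gray
    3→12: 12 black — skip
    3→7: 7 black — skip
    3→2: 2 black — skip
  3 black
  15 gray
    15→6: 6 black — skip
    9 gray
      9→2: 2 black — skip
    9 black
  15 black
5 black
10 gray
  10→4: 4 black — skip
  10→2: 2 black — skip
10 black
1 gray
  1→14: 14 black — skip
  1→2: 2 black — skip
  1→13: 13 black — skip
  1→5: 5 black — skip
  1→10: 10 black — skip
1 black
Every edge goes to a white or black vertex — no back edge, so the graph is acyclic.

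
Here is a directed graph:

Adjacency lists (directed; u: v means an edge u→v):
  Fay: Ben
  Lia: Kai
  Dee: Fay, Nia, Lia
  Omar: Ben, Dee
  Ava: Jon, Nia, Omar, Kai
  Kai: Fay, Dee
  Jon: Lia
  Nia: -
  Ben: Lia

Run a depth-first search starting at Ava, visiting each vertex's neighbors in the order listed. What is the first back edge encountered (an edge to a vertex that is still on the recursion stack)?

DFS from Ava (visiting each vertex's neighbors in the order listed); mark gray on enter, black on exit:
Ava gray
  Jon gray
    Lia gray
      Kai gray
        Fay gray
          Ben gray
            Ben→Lia: Lia is gray → back edge
First back edge: Ben → Lia.

Ben->Lia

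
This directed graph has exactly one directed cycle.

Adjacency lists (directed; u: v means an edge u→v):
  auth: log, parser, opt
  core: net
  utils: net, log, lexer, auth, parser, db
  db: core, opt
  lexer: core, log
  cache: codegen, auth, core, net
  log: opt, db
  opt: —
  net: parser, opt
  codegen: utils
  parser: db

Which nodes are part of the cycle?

DFS with gray/black marking from net:
net gray
  parser gray
    db gray
      core gray
        core→net: net is gray → back edge
Back edge closes the cycle net → parser → db → core → net; its vertices are {db, net, core, parser}.

db, net, core, parser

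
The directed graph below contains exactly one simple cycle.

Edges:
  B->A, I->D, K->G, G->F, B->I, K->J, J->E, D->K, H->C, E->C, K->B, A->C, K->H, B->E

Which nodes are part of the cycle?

B, D, I, K

DFS with gray/black marking from K:
K gray
  G gray
    F gray
    F black
  G black
  H gray
    C gray
    C black
  H black
  B gray
    A gray
      A→C: C black — skip
    A black
    E gray
      E→C: C black — skip
    E black
    I gray
      D gray
        D→K: K is gray → back edge
Back edge closes the cycle K → B → I → D → K; its vertices are {B, D, I, K}.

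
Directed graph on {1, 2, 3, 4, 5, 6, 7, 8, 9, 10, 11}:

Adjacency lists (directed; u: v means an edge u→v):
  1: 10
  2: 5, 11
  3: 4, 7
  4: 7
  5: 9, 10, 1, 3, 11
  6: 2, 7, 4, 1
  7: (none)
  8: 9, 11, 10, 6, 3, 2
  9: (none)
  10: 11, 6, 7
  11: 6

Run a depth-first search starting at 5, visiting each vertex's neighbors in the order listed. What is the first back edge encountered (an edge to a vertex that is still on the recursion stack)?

2→5

DFS from 5 (visiting each vertex's neighbors in the order listed); mark gray on enter, black on exit:
5 gray
  9 gray
  9 black
  10 gray
    11 gray
      6 gray
        2 gray
          2→5: 5 is gray → back edge
First back edge: 2 → 5.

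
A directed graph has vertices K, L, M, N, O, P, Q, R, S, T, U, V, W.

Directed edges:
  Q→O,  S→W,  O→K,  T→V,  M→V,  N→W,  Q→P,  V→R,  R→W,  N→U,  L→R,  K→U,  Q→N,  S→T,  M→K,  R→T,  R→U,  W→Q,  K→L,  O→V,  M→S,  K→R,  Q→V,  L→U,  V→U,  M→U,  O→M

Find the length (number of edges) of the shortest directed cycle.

For each vertex v, BFS finds the shortest path from v back to v.
The shortest such closed walk is Q → N → W → Q, length 3.

3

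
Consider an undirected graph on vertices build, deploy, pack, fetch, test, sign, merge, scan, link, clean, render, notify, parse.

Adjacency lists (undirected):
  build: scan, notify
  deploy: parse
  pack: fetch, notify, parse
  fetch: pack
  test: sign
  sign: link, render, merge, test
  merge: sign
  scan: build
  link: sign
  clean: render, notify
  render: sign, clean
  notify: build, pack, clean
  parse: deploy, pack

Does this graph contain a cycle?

DFS, tracking each vertex's parent; an edge to a visited non-parent vertex closes a cycle.
Start from parse:
visit parse (parent –)
  visit deploy (parent parse)
    deploy–parse: parent, skip
  visit pack (parent parse)
    visit fetch (parent pack)
      fetch–pack: parent, skip
    visit notify (parent pack)
      visit build (parent notify)
        visit scan (parent build)
          scan–build: parent, skip
        build–notify: parent, skip
      notify–pack: parent, skip
      visit clean (parent notify)
        visit render (parent clean)
          visit sign (parent render)
            visit link (parent sign)
              link–sign: parent, skip
            sign–render: parent, skip
            visit merge (parent sign)
              merge–sign: parent, skip
            visit test (parent sign)
              test–sign: parent, skip
          render–clean: parent, skip
        clean–notify: parent, skip
    pack–parse: parent, skip
No non-parent visited neighbor found — the graph is a forest.

No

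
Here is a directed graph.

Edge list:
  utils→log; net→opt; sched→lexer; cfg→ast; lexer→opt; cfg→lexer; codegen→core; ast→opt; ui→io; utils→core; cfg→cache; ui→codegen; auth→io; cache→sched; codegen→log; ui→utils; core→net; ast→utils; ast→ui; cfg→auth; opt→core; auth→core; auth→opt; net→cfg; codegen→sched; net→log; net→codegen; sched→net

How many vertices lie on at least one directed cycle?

12

A vertex is on a directed cycle iff it belongs to a strongly connected component of size ≥ 2 (or has a self-loop).
The vertices on cycles are {ui, ast, cfg, net, opt, auth, core, cache, lexer, sched, utils, codegen} — 12 in total.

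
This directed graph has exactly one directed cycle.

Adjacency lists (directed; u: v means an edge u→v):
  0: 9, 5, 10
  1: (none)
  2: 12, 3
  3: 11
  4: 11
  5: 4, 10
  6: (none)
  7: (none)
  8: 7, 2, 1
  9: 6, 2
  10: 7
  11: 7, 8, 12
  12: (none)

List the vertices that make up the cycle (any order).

2, 3, 8, 11

DFS with gray/black marking from 11:
11 gray
  7 gray
  7 black
  8 gray
    8→7: 7 black — skip
    2 gray
      12 gray
      12 black
      3 gray
        3→11: 11 is gray → back edge
Back edge closes the cycle 11 → 8 → 2 → 3 → 11; its vertices are {2, 3, 8, 11}.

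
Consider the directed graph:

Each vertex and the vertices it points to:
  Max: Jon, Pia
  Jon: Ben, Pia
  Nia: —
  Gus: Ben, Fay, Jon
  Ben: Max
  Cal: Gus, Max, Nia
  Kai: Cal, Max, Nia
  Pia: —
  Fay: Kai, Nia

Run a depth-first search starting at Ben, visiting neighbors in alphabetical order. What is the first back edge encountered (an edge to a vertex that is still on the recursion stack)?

DFS from Ben (visiting neighbors in alphabetical order); mark gray on enter, black on exit:
Ben gray
  Max gray
    Jon gray
      Jon→Ben: Ben is gray → back edge
First back edge: Jon → Ben.

Jon->Ben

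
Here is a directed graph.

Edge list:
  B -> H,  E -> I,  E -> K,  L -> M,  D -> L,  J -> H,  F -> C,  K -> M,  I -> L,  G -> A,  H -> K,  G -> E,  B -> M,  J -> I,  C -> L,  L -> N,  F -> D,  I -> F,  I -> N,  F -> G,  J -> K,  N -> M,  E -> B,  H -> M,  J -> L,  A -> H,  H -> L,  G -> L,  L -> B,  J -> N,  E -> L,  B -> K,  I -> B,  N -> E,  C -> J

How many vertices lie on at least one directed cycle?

A vertex is on a directed cycle iff it belongs to a strongly connected component of size ≥ 2 (or has a self-loop).
The vertices on cycles are {A, B, C, D, E, F, G, H, I, J, L, N} — 12 in total.

12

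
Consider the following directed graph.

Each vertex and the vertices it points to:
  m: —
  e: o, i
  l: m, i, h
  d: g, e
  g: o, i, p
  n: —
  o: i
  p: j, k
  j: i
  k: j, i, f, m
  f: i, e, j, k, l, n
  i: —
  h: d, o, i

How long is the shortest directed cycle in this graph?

2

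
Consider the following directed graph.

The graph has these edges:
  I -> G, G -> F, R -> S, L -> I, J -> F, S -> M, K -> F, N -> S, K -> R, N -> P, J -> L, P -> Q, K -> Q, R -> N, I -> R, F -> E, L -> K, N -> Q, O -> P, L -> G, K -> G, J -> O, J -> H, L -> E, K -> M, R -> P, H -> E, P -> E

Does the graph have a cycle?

No

DFS with white/gray/black marking, starting from N:
N gray
  Q gray
  Q black
  P gray
    P→Q: Q black — skip
    E gray
    E black
  P black
  S gray
    M gray
    M black
  S black
N black
F gray
  F→E: E black — skip
F black
G gray
  G→F: F black — skip
G black
H gray
  H→E: E black — skip
H black
I gray
  I→G: G black — skip
  R gray
    R→S: S black — skip
    R→N: N black — skip
    R→P: P black — skip
  R black
I black
J gray
  J→F: F black — skip
  O gray
    O→P: P black — skip
  O black
  L gray
    L→G: G black — skip
    K gray
      K→Q: Q black — skip
      K→F: F black — skip
      K→M: M black — skip
      K→R: R black — skip
      K→G: G black — skip
    K black
    L→E: E black — skip
    L→I: I black — skip
  L black
  J→H: H black — skip
J black
Every edge goes to a white or black vertex — no back edge, so the graph is acyclic.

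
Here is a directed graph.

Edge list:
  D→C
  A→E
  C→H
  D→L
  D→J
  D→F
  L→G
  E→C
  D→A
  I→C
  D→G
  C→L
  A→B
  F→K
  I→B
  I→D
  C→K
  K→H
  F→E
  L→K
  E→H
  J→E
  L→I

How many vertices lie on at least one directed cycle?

8

A vertex is on a directed cycle iff it belongs to a strongly connected component of size ≥ 2 (or has a self-loop).
The vertices on cycles are {A, C, D, E, F, I, J, L} — 8 in total.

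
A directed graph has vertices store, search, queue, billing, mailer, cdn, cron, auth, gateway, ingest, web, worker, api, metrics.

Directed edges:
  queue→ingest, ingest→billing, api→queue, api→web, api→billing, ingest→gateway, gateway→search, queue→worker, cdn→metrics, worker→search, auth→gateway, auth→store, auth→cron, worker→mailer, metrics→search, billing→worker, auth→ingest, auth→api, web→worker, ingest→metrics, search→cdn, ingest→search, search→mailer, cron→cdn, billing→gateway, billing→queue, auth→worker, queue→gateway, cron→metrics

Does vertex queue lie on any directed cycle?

Yes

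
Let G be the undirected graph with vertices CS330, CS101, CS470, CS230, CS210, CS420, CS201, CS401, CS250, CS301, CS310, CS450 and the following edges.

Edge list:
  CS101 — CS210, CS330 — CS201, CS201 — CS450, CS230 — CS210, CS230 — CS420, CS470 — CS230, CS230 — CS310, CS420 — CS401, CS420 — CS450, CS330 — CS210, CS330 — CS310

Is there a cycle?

Yes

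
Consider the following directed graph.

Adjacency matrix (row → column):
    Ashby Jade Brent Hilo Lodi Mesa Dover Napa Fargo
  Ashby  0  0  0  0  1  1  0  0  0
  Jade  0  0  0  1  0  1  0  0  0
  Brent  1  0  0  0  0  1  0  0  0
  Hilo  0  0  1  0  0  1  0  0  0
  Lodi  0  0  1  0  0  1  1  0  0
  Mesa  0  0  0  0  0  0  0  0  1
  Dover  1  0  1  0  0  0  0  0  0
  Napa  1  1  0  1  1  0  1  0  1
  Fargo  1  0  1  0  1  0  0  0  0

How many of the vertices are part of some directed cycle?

A vertex is on a directed cycle iff it belongs to a strongly connected component of size ≥ 2 (or has a self-loop).
The vertices on cycles are {Lodi, Mesa, Ashby, Brent, Dover, Fargo} — 6 in total.

6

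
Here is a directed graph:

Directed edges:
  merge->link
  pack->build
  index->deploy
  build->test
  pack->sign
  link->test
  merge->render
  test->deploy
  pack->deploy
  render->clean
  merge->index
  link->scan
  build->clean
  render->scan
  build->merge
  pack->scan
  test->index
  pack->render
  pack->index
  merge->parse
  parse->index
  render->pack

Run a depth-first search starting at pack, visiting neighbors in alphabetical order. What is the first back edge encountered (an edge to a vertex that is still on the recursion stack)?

DFS from pack (visiting neighbors in alphabetical order); mark gray on enter, black on exit:
pack gray
  build gray
    clean gray
    clean black
    merge gray
      index gray
        deploy gray
        deploy black
      index black
      link gray
        scan gray
        scan black
        test gray
          test→deploy: deploy black — skip
          test→index: index black — skip
        test black
      link black
      parse gray
        parse→index: index black — skip
      parse black
      render gray
        render→clean: clean black — skip
        render→pack: pack is gray → back edge
First back edge: render → pack.

render→pack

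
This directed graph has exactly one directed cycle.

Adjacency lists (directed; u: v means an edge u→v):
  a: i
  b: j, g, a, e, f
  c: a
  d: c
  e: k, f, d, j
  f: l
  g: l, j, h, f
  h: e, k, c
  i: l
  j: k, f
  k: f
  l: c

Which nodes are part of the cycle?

DFS with gray/black marking from a:
a gray
  i gray
    l gray
      c gray
        c→a: a is gray → back edge
Back edge closes the cycle a → i → l → c → a; its vertices are {a, c, i, l}.

a, c, i, l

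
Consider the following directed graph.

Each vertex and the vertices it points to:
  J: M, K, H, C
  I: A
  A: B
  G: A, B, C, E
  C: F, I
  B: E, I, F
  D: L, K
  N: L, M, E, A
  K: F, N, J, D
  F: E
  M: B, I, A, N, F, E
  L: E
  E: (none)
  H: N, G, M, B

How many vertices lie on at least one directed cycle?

A vertex is on a directed cycle iff it belongs to a strongly connected component of size ≥ 2 (or has a self-loop).
The vertices on cycles are {A, B, D, I, J, K, M, N} — 8 in total.

8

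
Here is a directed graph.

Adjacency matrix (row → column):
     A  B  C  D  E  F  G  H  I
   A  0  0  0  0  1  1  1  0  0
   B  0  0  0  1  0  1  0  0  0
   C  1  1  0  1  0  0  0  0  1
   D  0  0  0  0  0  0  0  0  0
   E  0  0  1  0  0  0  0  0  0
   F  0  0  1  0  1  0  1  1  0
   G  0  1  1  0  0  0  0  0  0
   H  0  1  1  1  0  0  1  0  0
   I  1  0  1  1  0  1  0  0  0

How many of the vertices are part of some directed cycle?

8

A vertex is on a directed cycle iff it belongs to a strongly connected component of size ≥ 2 (or has a self-loop).
The vertices on cycles are {A, B, C, E, F, G, H, I} — 8 in total.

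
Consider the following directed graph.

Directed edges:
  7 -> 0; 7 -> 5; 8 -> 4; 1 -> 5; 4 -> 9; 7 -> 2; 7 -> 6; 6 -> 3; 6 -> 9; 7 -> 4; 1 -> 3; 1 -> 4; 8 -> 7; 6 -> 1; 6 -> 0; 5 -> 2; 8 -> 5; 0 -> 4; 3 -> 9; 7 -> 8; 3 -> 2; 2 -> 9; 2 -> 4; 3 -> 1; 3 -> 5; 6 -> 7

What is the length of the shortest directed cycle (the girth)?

2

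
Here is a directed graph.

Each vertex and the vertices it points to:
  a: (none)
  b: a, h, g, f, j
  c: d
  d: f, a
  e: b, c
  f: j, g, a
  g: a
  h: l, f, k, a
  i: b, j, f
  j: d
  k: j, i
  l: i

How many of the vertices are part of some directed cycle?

A vertex is on a directed cycle iff it belongs to a strongly connected component of size ≥ 2 (or has a self-loop).
The vertices on cycles are {b, d, f, h, i, j, k, l} — 8 in total.

8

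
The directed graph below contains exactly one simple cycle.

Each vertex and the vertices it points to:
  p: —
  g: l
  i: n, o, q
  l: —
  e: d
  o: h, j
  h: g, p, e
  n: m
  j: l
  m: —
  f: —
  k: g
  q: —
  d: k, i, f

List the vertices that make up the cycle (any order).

d, e, h, i, o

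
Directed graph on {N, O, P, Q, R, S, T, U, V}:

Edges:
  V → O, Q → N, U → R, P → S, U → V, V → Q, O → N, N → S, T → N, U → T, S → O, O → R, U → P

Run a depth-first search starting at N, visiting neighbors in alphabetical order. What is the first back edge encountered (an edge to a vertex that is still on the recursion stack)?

O->N

DFS from N (visiting neighbors in alphabetical order); mark gray on enter, black on exit:
N gray
  S gray
    O gray
      O→N: N is gray → back edge
First back edge: O → N.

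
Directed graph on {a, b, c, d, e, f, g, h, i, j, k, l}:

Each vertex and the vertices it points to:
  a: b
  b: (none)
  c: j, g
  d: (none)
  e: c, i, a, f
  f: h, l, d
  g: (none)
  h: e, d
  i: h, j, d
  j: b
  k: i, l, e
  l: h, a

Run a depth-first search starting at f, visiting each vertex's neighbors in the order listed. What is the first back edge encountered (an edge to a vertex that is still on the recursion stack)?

i→h

DFS from f (visiting each vertex's neighbors in the order listed); mark gray on enter, black on exit:
f gray
  h gray
    e gray
      c gray
        j gray
          b gray
          b black
        j black
        g gray
        g black
      c black
      i gray
        i→h: h is gray → back edge
First back edge: i → h.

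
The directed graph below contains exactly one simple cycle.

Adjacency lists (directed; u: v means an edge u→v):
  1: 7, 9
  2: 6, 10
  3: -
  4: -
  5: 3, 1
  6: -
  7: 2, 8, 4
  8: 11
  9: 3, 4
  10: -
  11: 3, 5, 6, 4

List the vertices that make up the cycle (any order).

1, 5, 7, 8, 11

DFS with gray/black marking from 1:
1 gray
  7 gray
    2 gray
      6 gray
      6 black
      10 gray
      10 black
    2 black
    8 gray
      11 gray
        3 gray
        3 black
        5 gray
          5→3: 3 black — skip
          5→1: 1 is gray → back edge
Back edge closes the cycle 1 → 7 → 8 → 11 → 5 → 1; its vertices are {1, 5, 7, 8, 11}.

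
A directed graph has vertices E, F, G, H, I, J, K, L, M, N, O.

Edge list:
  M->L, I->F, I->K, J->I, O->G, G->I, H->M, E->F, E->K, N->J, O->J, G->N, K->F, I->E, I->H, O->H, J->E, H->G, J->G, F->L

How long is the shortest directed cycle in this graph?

For each vertex v, BFS finds the shortest path from v back to v.
The shortest such closed walk is H → G → I → H, length 3.

3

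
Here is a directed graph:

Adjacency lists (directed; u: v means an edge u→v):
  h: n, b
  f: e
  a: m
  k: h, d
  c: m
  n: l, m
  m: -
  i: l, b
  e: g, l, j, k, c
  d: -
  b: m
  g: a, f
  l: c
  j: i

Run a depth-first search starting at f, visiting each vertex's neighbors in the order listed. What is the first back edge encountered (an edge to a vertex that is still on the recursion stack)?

DFS from f (visiting each vertex's neighbors in the order listed); mark gray on enter, black on exit:
f gray
  e gray
    g gray
      a gray
        m gray
        m black
      a black
      g→f: f is gray → back edge
First back edge: g → f.

g->f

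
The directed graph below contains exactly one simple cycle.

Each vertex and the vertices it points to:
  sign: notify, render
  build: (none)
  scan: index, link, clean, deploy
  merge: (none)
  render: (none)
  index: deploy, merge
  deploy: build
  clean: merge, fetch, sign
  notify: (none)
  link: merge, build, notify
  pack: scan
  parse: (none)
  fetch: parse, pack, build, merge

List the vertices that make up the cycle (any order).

DFS with gray/black marking from pack:
pack gray
  scan gray
    index gray
      deploy gray
        build gray
        build black
      deploy black
      merge gray
      merge black
    index black
    link gray
      link→merge: merge black — skip
      link→build: build black — skip
      notify gray
      notify black
    link black
    clean gray
      clean→merge: merge black — skip
      fetch gray
        parse gray
        parse black
        fetch→pack: pack is gray → back edge
Back edge closes the cycle pack → scan → clean → fetch → pack; its vertices are {pack, scan, clean, fetch}.

pack, scan, clean, fetch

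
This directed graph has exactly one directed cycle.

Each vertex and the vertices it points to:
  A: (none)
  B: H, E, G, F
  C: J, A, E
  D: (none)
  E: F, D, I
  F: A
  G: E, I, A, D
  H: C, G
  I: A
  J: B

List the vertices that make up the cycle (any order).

B, C, H, J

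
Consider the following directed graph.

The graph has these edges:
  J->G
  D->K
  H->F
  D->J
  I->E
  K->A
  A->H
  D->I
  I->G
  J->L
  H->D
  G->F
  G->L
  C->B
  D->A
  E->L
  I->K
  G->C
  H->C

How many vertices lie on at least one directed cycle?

A vertex is on a directed cycle iff it belongs to a strongly connected component of size ≥ 2 (or has a self-loop).
The vertices on cycles are {A, D, H, I, K} — 5 in total.

5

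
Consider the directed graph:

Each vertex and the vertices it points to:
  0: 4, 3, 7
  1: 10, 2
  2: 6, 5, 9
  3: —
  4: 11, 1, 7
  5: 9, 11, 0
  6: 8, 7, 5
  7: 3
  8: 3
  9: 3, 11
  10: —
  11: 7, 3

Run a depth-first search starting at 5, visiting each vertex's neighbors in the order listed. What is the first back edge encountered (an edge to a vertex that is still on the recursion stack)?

6→5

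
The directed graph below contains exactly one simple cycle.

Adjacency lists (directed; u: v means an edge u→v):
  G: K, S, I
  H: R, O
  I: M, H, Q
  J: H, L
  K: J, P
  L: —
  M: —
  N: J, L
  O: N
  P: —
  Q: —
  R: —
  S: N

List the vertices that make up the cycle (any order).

H, J, N, O

DFS with gray/black marking from J:
J gray
  H gray
    R gray
    R black
    O gray
      N gray
        N→J: J is gray → back edge
Back edge closes the cycle J → H → O → N → J; its vertices are {H, J, N, O}.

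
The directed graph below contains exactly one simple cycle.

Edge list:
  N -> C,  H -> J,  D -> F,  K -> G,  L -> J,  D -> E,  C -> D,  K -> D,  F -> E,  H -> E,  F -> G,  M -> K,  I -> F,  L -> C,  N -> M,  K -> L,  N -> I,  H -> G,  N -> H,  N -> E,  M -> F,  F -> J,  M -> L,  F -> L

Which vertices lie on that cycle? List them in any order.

C, D, F, L

DFS with gray/black marking from C:
C gray
  D gray
    F gray
      L gray
        L→C: C is gray → back edge
Back edge closes the cycle C → D → F → L → C; its vertices are {C, D, F, L}.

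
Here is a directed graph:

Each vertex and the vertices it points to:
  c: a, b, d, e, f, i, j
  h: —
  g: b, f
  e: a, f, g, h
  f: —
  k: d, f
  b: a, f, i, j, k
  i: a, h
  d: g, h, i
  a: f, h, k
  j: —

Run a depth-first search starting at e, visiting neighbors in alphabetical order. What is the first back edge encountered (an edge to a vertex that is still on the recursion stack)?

DFS from e (visiting neighbors in alphabetical order); mark gray on enter, black on exit:
e gray
  a gray
    f gray
    f black
    h gray
    h black
    k gray
      d gray
        g gray
          b gray
            b→a: a is gray → back edge
First back edge: b → a.

b->a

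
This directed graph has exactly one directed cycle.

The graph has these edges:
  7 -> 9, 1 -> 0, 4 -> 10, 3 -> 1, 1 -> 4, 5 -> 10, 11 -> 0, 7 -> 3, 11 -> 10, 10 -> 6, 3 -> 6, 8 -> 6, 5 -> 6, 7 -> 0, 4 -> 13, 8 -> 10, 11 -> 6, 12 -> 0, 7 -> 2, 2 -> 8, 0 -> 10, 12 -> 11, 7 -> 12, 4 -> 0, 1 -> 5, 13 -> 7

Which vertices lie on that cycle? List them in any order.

DFS with gray/black marking from 7:
7 gray
  12 gray
    0 gray
      10 gray
        6 gray
        6 black
      10 black
    0 black
    11 gray
      11→10: 10 black — skip
      11→6: 6 black — skip
      11→0: 0 black — skip
    11 black
  12 black
  3 gray
    3→6: 6 black — skip
    1 gray
      5 gray
        5→6: 6 black — skip
        5→10: 10 black — skip
      5 black
      1→0: 0 black — skip
      4 gray
        13 gray
          13→7: 7 is gray → back edge
Back edge closes the cycle 7 → 3 → 1 → 4 → 13 → 7; its vertices are {1, 3, 4, 7, 13}.

1, 3, 4, 7, 13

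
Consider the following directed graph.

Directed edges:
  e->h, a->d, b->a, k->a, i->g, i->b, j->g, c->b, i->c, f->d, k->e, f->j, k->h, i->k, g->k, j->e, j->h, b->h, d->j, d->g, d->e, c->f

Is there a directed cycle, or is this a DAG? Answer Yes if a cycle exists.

Yes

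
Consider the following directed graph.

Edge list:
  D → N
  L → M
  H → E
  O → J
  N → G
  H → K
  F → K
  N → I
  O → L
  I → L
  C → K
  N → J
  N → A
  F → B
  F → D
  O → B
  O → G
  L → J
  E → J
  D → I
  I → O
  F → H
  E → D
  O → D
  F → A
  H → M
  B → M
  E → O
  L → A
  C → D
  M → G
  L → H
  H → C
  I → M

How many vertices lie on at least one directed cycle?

A vertex is on a directed cycle iff it belongs to a strongly connected component of size ≥ 2 (or has a self-loop).
The vertices on cycles are {C, D, E, H, I, L, N, O} — 8 in total.

8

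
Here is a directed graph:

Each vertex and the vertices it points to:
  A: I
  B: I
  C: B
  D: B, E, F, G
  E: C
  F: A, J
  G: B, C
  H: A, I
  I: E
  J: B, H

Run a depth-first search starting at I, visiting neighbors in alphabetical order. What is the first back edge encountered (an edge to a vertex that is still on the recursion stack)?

B→I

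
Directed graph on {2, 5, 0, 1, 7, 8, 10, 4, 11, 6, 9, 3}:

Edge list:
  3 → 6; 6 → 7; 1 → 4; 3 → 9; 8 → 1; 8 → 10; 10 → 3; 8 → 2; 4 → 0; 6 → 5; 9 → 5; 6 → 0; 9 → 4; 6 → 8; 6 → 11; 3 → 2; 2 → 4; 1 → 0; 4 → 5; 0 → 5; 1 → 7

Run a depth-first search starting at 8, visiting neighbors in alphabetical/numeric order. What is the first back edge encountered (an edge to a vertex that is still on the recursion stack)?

DFS from 8 (visiting neighbors in alphabetical/numeric order); mark gray on enter, black on exit:
8 gray
  1 gray
    0 gray
      5 gray
      5 black
    0 black
    4 gray
      4→0: 0 black — skip
      4→5: 5 black — skip
    4 black
    7 gray
    7 black
  1 black
  2 gray
    2→4: 4 black — skip
  2 black
  10 gray
    3 gray
      3→2: 2 black — skip
      6 gray
        6→0: 0 black — skip
        6→5: 5 black — skip
        6→7: 7 black — skip
        6→8: 8 is gray → back edge
First back edge: 6 → 8.

6->8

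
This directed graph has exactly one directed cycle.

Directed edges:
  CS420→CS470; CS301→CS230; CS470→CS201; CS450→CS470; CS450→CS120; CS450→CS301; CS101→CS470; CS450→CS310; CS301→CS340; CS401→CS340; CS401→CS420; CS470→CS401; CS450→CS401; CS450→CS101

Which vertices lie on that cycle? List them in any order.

CS401, CS420, CS470

DFS with gray/black marking from CS401:
CS401 gray
  CS340 gray
  CS340 black
  CS420 gray
    CS470 gray
      CS201 gray
      CS201 black
      CS470→CS401: CS401 is gray → back edge
Back edge closes the cycle CS401 → CS420 → CS470 → CS401; its vertices are {CS401, CS420, CS470}.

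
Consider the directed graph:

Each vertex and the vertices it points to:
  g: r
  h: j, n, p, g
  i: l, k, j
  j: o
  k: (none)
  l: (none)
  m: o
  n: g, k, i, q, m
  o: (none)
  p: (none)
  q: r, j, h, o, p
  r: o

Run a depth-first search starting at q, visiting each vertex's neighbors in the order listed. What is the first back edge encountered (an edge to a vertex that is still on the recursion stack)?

DFS from q (visiting each vertex's neighbors in the order listed); mark gray on enter, black on exit:
q gray
  r gray
    o gray
    o black
  r black
  j gray
    j→o: o black — skip
  j black
  h gray
    h→j: j black — skip
    n gray
      g gray
        g→r: r black — skip
      g black
      k gray
      k black
      i gray
        l gray
        l black
        i→k: k black — skip
        i→j: j black — skip
      i black
      n→q: q is gray → back edge
First back edge: n → q.

n→q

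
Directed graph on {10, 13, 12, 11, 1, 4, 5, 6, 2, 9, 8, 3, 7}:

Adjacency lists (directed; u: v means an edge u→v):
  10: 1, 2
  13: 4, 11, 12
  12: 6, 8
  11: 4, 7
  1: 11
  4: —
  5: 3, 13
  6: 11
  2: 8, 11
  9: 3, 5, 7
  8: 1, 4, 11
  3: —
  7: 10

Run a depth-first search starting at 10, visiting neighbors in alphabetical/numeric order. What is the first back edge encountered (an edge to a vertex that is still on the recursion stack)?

7→10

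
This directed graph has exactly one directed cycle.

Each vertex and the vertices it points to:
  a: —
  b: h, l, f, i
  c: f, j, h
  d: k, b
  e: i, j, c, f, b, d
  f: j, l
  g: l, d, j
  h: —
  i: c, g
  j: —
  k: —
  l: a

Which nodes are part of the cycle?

b, d, g, i

DFS with gray/black marking from b:
b gray
  h gray
  h black
  l gray
    a gray
    a black
  l black
  f gray
    j gray
    j black
    f→l: l black — skip
  f black
  i gray
    c gray
      c→f: f black — skip
      c→j: j black — skip
      c→h: h black — skip
    c black
    g gray
      g→l: l black — skip
      d gray
        k gray
        k black
        d→b: b is gray → back edge
Back edge closes the cycle b → i → g → d → b; its vertices are {b, d, g, i}.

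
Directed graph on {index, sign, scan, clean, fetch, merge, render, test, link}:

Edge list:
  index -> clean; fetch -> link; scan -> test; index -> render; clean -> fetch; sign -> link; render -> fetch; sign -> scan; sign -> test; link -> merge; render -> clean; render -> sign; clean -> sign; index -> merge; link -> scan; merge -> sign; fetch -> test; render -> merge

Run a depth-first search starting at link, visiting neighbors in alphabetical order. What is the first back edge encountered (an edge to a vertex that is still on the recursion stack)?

DFS from link (visiting neighbors in alphabetical order); mark gray on enter, black on exit:
link gray
  merge gray
    sign gray
      sign→link: link is gray → back edge
First back edge: sign → link.

sign->link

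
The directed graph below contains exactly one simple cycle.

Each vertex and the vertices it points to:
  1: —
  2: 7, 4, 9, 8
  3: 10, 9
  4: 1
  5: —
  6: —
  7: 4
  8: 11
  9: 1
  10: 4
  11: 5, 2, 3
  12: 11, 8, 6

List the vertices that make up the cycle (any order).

2, 8, 11

DFS with gray/black marking from 11:
11 gray
  5 gray
  5 black
  2 gray
    7 gray
      4 gray
        1 gray
        1 black
      4 black
    7 black
    2→4: 4 black — skip
    9 gray
      9→1: 1 black — skip
    9 black
    8 gray
      8→11: 11 is gray → back edge
Back edge closes the cycle 11 → 2 → 8 → 11; its vertices are {2, 8, 11}.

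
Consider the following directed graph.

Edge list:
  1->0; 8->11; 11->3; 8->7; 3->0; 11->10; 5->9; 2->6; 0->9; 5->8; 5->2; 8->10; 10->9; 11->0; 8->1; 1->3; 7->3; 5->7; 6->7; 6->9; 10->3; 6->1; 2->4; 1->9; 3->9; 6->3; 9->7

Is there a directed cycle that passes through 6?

No

6 lies on a cycle iff there is a path from 6 back to itself.
Exploring from 6, it never reaches itself; equivalently, its strongly connected component is a singleton.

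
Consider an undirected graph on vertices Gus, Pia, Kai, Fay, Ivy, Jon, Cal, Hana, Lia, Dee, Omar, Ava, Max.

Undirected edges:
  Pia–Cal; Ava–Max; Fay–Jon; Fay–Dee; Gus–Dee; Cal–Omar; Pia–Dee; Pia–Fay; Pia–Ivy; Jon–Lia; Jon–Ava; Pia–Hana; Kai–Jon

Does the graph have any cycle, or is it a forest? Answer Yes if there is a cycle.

DFS, tracking each vertex's parent; an edge to a visited non-parent vertex closes a cycle.
Start from Lia:
visit Lia (parent –)
  visit Jon (parent Lia)
    visit Ava (parent Jon)
      visit Max (parent Ava)
        Max–Ava: parent, skip
      Ava–Jon: parent, skip
    visit Fay (parent Jon)
      Fay–Jon: parent, skip
      visit Pia (parent Fay)
        Pia–Fay: parent, skip
        visit Dee (parent Pia)
          visit Gus (parent Dee)
            Gus–Dee: parent, skip
          Dee–Pia: parent, skip
          Dee–Fay: Fay visited and ≠ parent → cycle
Cycle: Fay – Pia – Dee – Fay.

Yes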